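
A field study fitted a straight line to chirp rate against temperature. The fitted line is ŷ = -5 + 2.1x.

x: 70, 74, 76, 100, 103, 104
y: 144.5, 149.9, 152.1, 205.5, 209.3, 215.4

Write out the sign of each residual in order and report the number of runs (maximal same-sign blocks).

5 runs

x=70: ŷ = -5 + 2.1·70 = 142; e = 144.5 − 142 = 2.5
x=74: ŷ = -5 + 2.1·74 = 150.4; e = 149.9 − 150.4 = -0.5
x=76: ŷ = -5 + 2.1·76 = 154.6; e = 152.1 − 154.6 = -2.5
x=100: ŷ = -5 + 2.1·100 = 205; e = 205.5 − 205 = 0.5
x=103: ŷ = -5 + 2.1·103 = 211.3; e = 209.3 − 211.3 = -2
x=104: ŷ = -5 + 2.1·104 = 213.4; e = 215.4 − 213.4 = 2
Signs: + − − + − +
Runs: +×1, −×2, +×1, −×1, +×1 → 5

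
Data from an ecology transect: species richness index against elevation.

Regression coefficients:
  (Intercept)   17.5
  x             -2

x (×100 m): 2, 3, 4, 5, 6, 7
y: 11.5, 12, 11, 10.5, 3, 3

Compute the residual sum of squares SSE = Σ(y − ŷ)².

SSE = 22

x=2: ŷ = 17.5 − 2·2 = 13.5; e = 11.5 − 13.5 = -2
x=3: ŷ = 17.5 − 2·3 = 11.5; e = 12 − 11.5 = 0.5
x=4: ŷ = 17.5 − 2·4 = 9.5; e = 11 − 9.5 = 1.5
x=5: ŷ = 17.5 − 2·5 = 7.5; e = 10.5 − 7.5 = 3
x=6: ŷ = 17.5 − 2·6 = 5.5; e = 3 − 5.5 = -2.5
x=7: ŷ = 17.5 − 2·7 = 3.5; e = 3 − 3.5 = -0.5
SSE = 4 + 0.25 + 2.25 + 9 + 6.25 + 0.25 = 22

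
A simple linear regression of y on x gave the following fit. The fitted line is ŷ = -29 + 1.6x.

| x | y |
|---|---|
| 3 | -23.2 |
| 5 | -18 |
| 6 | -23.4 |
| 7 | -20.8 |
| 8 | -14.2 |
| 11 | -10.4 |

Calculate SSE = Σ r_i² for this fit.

SSE = 40

x=3: ŷ = -29 + 1.6·3 = -24.2; r = -23.2 − (-24.2) = 1
x=5: ŷ = -29 + 1.6·5 = -21; r = -18 − (-21) = 3
x=6: ŷ = -29 + 1.6·6 = -19.4; r = -23.4 − (-19.4) = -4
x=7: ŷ = -29 + 1.6·7 = -17.8; r = -20.8 − (-17.8) = -3
x=8: ŷ = -29 + 1.6·8 = -16.2; r = -14.2 − (-16.2) = 2
x=11: ŷ = -29 + 1.6·11 = -11.4; r = -10.4 − (-11.4) = 1
SSE = 1 + 9 + 16 + 9 + 4 + 1 = 40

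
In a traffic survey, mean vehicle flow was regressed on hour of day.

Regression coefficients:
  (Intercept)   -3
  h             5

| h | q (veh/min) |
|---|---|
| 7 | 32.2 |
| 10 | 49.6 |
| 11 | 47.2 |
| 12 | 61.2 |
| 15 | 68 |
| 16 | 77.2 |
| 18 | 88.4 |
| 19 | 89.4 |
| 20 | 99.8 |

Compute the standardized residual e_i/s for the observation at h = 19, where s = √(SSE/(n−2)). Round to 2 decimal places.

-0.77

h=7: q̂ = -3 + 5·7 = 32; e = 32.2 − 32 = 0.2
h=10: q̂ = -3 + 5·10 = 47; e = 49.6 − 47 = 2.6
h=11: q̂ = -3 + 5·11 = 52; e = 47.2 − 52 = -4.8
h=12: q̂ = -3 + 5·12 = 57; e = 61.2 − 57 = 4.2
h=15: q̂ = -3 + 5·15 = 72; e = 68 − 72 = -4
h=16: q̂ = -3 + 5·16 = 77; e = 77.2 − 77 = 0.2
h=18: q̂ = -3 + 5·18 = 87; e = 88.4 − 87 = 1.4
h=19: q̂ = -3 + 5·19 = 92; e = 89.4 − 92 = -2.6
h=20: q̂ = -3 + 5·20 = 97; e = 99.8 − 97 = 2.8
SSE = 0.04 + 6.76 + 23.04 + 17.64 + 16 + 0.04 + 1.96 + 6.76 + 7.84 = 80.08
s = √(80.08/7) = 3.38231
e/s = -2.6 / 3.38231 = -0.77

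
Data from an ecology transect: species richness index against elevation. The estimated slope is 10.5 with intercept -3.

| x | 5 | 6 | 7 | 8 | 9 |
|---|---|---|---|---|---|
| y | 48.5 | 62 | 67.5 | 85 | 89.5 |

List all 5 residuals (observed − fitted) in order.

x=5: ŷ = -3 + 10.5·5 = 49.5; e = 48.5 − 49.5 = -1
x=6: ŷ = -3 + 10.5·6 = 60; e = 62 − 60 = 2
x=7: ŷ = -3 + 10.5·7 = 70.5; e = 67.5 − 70.5 = -3
x=8: ŷ = -3 + 10.5·8 = 81; e = 85 − 81 = 4
x=9: ŷ = -3 + 10.5·9 = 91.5; e = 89.5 − 91.5 = -2

-1, 2, -3, 4, -2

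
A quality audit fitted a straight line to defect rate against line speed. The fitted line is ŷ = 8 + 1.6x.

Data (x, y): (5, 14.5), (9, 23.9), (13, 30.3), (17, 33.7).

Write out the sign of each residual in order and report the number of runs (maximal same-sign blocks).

3 runs

x=5: ŷ = 8 + 1.6·5 = 16; r = 14.5 − 16 = -1.5
x=9: ŷ = 8 + 1.6·9 = 22.4; r = 23.9 − 22.4 = 1.5
x=13: ŷ = 8 + 1.6·13 = 28.8; r = 30.3 − 28.8 = 1.5
x=17: ŷ = 8 + 1.6·17 = 35.2; r = 33.7 − 35.2 = -1.5
Signs: − + + −
Runs: −×1, +×2, −×1 → 3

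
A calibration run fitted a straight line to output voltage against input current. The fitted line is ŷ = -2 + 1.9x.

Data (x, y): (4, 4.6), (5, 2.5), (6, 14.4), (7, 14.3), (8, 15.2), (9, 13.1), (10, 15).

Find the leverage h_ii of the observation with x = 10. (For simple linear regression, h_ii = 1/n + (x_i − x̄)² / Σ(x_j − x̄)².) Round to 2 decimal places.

x̄ = (4 + 5 + 6 + 7 + 8 + 9 + 10)/7 = 7
Σ(x − x̄)² = 9 + 4 + 1 + 0 + 1 + 4 + 9 = 28
h = 1/7 + (3)²/28 = 0.142857 + 0.321429 = 0.46

h = 0.46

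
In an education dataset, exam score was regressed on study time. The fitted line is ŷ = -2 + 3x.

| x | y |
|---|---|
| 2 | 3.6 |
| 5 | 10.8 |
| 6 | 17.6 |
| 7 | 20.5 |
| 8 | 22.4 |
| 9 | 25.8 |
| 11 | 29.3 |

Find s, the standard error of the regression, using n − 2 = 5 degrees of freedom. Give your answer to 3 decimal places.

s = 1.643

x=2: ŷ = -2 + 3·2 = 4; r = 3.6 − 4 = -0.4
x=5: ŷ = -2 + 3·5 = 13; r = 10.8 − 13 = -2.2
x=6: ŷ = -2 + 3·6 = 16; r = 17.6 − 16 = 1.6
x=7: ŷ = -2 + 3·7 = 19; r = 20.5 − 19 = 1.5
x=8: ŷ = -2 + 3·8 = 22; r = 22.4 − 22 = 0.4
x=9: ŷ = -2 + 3·9 = 25; r = 25.8 − 25 = 0.8
x=11: ŷ = -2 + 3·11 = 31; r = 29.3 − 31 = -1.7
SSE = 0.16 + 4.84 + 2.56 + 2.25 + 0.16 + 0.64 + 2.89 = 13.5
s = √(13.5/5) = √2.7 ≈ 1.643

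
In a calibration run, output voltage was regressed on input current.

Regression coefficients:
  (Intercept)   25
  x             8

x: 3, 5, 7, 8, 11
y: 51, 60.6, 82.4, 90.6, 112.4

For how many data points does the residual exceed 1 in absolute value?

4

x=3: ŷ = 25 + 8·3 = 49; r = 51 − 49 = 2
x=5: ŷ = 25 + 8·5 = 65; r = 60.6 − 65 = -4.4
x=7: ŷ = 25 + 8·7 = 81; r = 82.4 − 81 = 1.4
x=8: ŷ = 25 + 8·8 = 89; r = 90.6 − 89 = 1.6
x=11: ŷ = 25 + 8·11 = 113; r = 112.4 − 113 = -0.6
|r| > 1: x=3 (|r|=2), x=5 (|r|=4.4), x=7 (|r|=1.4), x=8 (|r|=1.6) → 4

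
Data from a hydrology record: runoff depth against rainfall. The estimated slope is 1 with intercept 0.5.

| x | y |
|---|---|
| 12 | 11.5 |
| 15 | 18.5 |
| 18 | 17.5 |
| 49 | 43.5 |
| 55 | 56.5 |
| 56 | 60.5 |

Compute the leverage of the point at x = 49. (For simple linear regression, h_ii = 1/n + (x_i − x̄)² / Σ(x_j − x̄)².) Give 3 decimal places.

x̄ = (12 + 15 + 18 + 49 + 55 + 56)/6 = 34.1667
Σ(x − x̄)² = 491.361 + 367.361 + 261.361 + 220.028 + 434.028 + 476.694 = 2250.83
h = 1/6 + (14.8333)²/2250.83 = 0.166667 + 0.0977539 = 0.264

h = 0.264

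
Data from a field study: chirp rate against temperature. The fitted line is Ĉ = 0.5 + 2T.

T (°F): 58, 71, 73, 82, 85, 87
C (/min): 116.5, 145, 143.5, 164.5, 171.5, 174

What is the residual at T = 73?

r = -3

Ĉ = 0.5 + 2·73 = 146.5
r = 143.5 − 146.5 = -3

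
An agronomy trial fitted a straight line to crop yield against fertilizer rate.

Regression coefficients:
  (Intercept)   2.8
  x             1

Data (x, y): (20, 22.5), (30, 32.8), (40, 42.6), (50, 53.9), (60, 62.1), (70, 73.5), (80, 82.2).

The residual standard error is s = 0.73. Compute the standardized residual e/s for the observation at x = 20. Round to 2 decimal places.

ŷ = 2.8 + 20 = 22.8
e = 22.5 − 22.8 = -0.3
e/s = -0.3 / 0.73 = -0.41

-0.41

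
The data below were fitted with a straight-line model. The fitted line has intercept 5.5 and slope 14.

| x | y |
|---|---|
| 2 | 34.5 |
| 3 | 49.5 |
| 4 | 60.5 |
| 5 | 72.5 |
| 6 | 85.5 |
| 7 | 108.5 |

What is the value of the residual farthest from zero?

x=2: ŷ = 5.5 + 14·2 = 33.5; e = 34.5 − 33.5 = 1
x=3: ŷ = 5.5 + 14·3 = 47.5; e = 49.5 − 47.5 = 2
x=4: ŷ = 5.5 + 14·4 = 61.5; e = 60.5 − 61.5 = -1
x=5: ŷ = 5.5 + 14·5 = 75.5; e = 72.5 − 75.5 = -3
x=6: ŷ = 5.5 + 14·6 = 89.5; e = 85.5 − 89.5 = -4
x=7: ŷ = 5.5 + 14·7 = 103.5; e = 108.5 − 103.5 = 5
Largest |e| is 5 at x = 7, residual 5.

e = 5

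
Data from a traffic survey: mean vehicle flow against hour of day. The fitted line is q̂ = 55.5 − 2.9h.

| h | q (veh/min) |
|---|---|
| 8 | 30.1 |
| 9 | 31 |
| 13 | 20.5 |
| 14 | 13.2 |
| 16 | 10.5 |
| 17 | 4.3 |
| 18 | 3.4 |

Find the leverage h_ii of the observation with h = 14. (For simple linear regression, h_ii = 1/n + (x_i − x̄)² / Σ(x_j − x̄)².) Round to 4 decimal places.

h̄ = (8 + 9 + 13 + 14 + 16 + 17 + 18)/7 = 13.5714
Σ(h − h̄)² = 31.0408 + 20.898 + 0.326531 + 0.183673 + 5.89796 + 11.7551 + 19.6122 = 89.7143
h = 1/7 + (0.428571)²/89.7143 = 0.142857 + 0.00204732 = 0.1449

h = 0.1449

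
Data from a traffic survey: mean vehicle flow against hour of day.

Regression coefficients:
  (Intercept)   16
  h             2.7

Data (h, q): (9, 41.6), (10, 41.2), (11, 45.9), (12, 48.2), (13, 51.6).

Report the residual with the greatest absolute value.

h=9: ŷ = 16 + 2.7·9 = 40.3; r = 41.6 − 40.3 = 1.3
h=10: ŷ = 16 + 2.7·10 = 43; r = 41.2 − 43 = -1.8
h=11: ŷ = 16 + 2.7·11 = 45.7; r = 45.9 − 45.7 = 0.2
h=12: ŷ = 16 + 2.7·12 = 48.4; r = 48.2 − 48.4 = -0.2
h=13: ŷ = 16 + 2.7·13 = 51.1; r = 51.6 − 51.1 = 0.5
Largest |r| is 1.8 at h = 10, residual -1.8.

r = -1.8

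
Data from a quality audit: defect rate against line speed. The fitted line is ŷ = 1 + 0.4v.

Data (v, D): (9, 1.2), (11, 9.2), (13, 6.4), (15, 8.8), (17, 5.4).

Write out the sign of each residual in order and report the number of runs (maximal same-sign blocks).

3 runs

v=9: ŷ = 1 + 0.4·9 = 4.6; r = 1.2 − 4.6 = -3.4
v=11: ŷ = 1 + 0.4·11 = 5.4; r = 9.2 − 5.4 = 3.8
v=13: ŷ = 1 + 0.4·13 = 6.2; r = 6.4 − 6.2 = 0.2
v=15: ŷ = 1 + 0.4·15 = 7; r = 8.8 − 7 = 1.8
v=17: ŷ = 1 + 0.4·17 = 7.8; r = 5.4 − 7.8 = -2.4
Signs: − + + + −
Runs: −×1, +×3, −×1 → 3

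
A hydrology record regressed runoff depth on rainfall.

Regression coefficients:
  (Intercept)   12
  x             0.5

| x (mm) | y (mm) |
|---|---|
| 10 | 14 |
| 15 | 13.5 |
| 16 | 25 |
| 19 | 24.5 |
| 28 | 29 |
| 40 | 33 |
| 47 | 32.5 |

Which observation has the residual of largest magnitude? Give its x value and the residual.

x = 15, e = -6

x=10: ŷ = 12 + 0.5·10 = 17; e = 14 − 17 = -3
x=15: ŷ = 12 + 0.5·15 = 19.5; e = 13.5 − 19.5 = -6
x=16: ŷ = 12 + 0.5·16 = 20; e = 25 − 20 = 5
x=19: ŷ = 12 + 0.5·19 = 21.5; e = 24.5 − 21.5 = 3
x=28: ŷ = 12 + 0.5·28 = 26; e = 29 − 26 = 3
x=40: ŷ = 12 + 0.5·40 = 32; e = 33 − 32 = 1
x=47: ŷ = 12 + 0.5·47 = 35.5; e = 32.5 − 35.5 = -3
Largest |e| is 6 at x = 15, residual -6.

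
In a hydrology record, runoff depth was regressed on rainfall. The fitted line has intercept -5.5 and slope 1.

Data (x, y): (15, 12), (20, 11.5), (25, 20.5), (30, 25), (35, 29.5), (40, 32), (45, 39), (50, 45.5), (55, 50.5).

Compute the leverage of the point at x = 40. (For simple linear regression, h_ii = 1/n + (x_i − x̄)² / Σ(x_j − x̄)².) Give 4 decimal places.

x̄ = (15 + 20 + 25 + 30 + 35 + 40 + 45 + 50 + 55)/9 = 35
Σ(x − x̄)² = 400 + 225 + 100 + 25 + 0 + 25 + 100 + 225 + 400 = 1500
h = 1/9 + (5)²/1500 = 0.111111 + 0.0166667 = 0.1278

h = 0.1278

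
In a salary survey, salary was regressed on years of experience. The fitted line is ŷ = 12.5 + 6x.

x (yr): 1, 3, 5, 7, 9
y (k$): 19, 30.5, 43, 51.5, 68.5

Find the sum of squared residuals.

x=1: ŷ = 12.5 + 6·1 = 18.5; r = 19 − 18.5 = 0.5
x=3: ŷ = 12.5 + 6·3 = 30.5; r = 30.5 − 30.5 = 0
x=5: ŷ = 12.5 + 6·5 = 42.5; r = 43 − 42.5 = 0.5
x=7: ŷ = 12.5 + 6·7 = 54.5; r = 51.5 − 54.5 = -3
x=9: ŷ = 12.5 + 6·9 = 66.5; r = 68.5 − 66.5 = 2
SSE = 0.25 + 0 + 0.25 + 9 + 4 = 13.5

SSE = 13.5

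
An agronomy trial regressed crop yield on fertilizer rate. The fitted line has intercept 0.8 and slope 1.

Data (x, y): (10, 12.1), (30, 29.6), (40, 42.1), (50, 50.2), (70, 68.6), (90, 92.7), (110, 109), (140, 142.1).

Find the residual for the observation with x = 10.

r = 1.3

ŷ = 0.8 + 10 = 10.8
r = 12.1 − 10.8 = 1.3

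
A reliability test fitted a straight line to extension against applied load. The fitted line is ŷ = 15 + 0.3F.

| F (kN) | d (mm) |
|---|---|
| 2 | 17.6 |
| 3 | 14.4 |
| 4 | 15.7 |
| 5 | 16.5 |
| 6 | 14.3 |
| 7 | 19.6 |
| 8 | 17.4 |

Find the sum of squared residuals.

SSE = 19

F=2: ŷ = 15 + 0.3·2 = 15.6; e = 17.6 − 15.6 = 2
F=3: ŷ = 15 + 0.3·3 = 15.9; e = 14.4 − 15.9 = -1.5
F=4: ŷ = 15 + 0.3·4 = 16.2; e = 15.7 − 16.2 = -0.5
F=5: ŷ = 15 + 0.3·5 = 16.5; e = 16.5 − 16.5 = 0
F=6: ŷ = 15 + 0.3·6 = 16.8; e = 14.3 − 16.8 = -2.5
F=7: ŷ = 15 + 0.3·7 = 17.1; e = 19.6 − 17.1 = 2.5
F=8: ŷ = 15 + 0.3·8 = 17.4; e = 17.4 − 17.4 = 0
SSE = 4 + 2.25 + 0.25 + 0 + 6.25 + 6.25 + 0 = 19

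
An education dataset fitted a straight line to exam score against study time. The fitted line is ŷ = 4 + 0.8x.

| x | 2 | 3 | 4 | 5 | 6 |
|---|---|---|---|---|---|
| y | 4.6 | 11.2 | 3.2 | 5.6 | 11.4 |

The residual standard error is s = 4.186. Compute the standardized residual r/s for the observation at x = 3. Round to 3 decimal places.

ŷ = 4 + 0.8·3 = 6.4
r = 11.2 − 6.4 = 4.8
r/s = 4.8 / 4.186 = 1.147

1.147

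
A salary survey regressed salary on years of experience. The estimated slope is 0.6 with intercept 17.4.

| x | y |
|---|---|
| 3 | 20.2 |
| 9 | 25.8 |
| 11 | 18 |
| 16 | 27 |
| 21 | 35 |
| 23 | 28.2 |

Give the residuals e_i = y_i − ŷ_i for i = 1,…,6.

x=3: ŷ = 17.4 + 0.6·3 = 19.2; e = 20.2 − 19.2 = 1
x=9: ŷ = 17.4 + 0.6·9 = 22.8; e = 25.8 − 22.8 = 3
x=11: ŷ = 17.4 + 0.6·11 = 24; e = 18 − 24 = -6
x=16: ŷ = 17.4 + 0.6·16 = 27; e = 27 − 27 = 0
x=21: ŷ = 17.4 + 0.6·21 = 30; e = 35 − 30 = 5
x=23: ŷ = 17.4 + 0.6·23 = 31.2; e = 28.2 − 31.2 = -3

1, 3, -6, 0, 5, -3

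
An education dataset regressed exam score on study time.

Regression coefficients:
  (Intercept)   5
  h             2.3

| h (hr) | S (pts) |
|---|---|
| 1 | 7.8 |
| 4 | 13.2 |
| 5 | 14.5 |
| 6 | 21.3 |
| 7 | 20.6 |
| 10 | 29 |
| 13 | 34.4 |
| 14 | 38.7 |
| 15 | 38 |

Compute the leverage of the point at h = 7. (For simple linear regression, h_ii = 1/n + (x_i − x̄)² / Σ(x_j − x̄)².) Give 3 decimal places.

h̄ = (1 + 4 + 5 + 6 + 7 + 10 + 13 + 14 + 15)/9 = 8.33333
Σ(h − h̄)² = 53.7778 + 18.7778 + 11.1111 + 5.44444 + 1.77778 + 2.77778 + 21.7778 + 32.1111 + 44.4444 = 192
h = 1/9 + (-1.33333)²/192 = 0.111111 + 0.00925926 = 0.120

h = 0.120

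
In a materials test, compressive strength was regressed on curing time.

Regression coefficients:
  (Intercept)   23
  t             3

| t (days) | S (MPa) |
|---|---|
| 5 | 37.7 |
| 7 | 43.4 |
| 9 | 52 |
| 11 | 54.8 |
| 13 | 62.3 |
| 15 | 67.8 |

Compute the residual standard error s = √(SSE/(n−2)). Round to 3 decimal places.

s = 1.227

t=5: ŷ = 23 + 3·5 = 38; e = 37.7 − 38 = -0.3
t=7: ŷ = 23 + 3·7 = 44; e = 43.4 − 44 = -0.6
t=9: ŷ = 23 + 3·9 = 50; e = 52 − 50 = 2
t=11: ŷ = 23 + 3·11 = 56; e = 54.8 − 56 = -1.2
t=13: ŷ = 23 + 3·13 = 62; e = 62.3 − 62 = 0.3
t=15: ŷ = 23 + 3·15 = 68; e = 67.8 − 68 = -0.2
SSE = 0.09 + 0.36 + 4 + 1.44 + 0.09 + 0.04 = 6.02
s = √(6.02/4) = √1.505 ≈ 1.227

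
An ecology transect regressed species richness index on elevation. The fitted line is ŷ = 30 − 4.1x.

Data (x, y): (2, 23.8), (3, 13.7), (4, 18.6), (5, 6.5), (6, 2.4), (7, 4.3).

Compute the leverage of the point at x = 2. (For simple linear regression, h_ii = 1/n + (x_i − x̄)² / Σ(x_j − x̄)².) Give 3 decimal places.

h = 0.524

x̄ = (2 + 3 + 4 + 5 + 6 + 7)/6 = 4.5
Σ(x − x̄)² = 6.25 + 2.25 + 0.25 + 0.25 + 2.25 + 6.25 = 17.5
h = 1/6 + (-2.5)²/17.5 = 0.166667 + 0.357143 = 0.524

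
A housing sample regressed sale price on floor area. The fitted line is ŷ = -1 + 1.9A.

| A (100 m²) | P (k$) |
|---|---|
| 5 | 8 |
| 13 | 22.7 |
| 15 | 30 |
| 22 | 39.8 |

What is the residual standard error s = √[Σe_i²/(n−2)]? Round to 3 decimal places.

A=5: ŷ = -1 + 1.9·5 = 8.5; e = 8 − 8.5 = -0.5
A=13: ŷ = -1 + 1.9·13 = 23.7; e = 22.7 − 23.7 = -1
A=15: ŷ = -1 + 1.9·15 = 27.5; e = 30 − 27.5 = 2.5
A=22: ŷ = -1 + 1.9·22 = 40.8; e = 39.8 − 40.8 = -1
SSE = 0.25 + 1 + 6.25 + 1 = 8.5
s = √(8.5/2) = √4.25 ≈ 2.062

s = 2.062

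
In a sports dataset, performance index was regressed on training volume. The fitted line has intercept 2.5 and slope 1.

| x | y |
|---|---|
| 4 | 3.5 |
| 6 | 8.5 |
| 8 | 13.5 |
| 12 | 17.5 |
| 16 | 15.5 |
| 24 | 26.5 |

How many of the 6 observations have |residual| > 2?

x=4: ŷ = 2.5 + 4 = 6.5; e = 3.5 − 6.5 = -3
x=6: ŷ = 2.5 + 6 = 8.5; e = 8.5 − 8.5 = 0
x=8: ŷ = 2.5 + 8 = 10.5; e = 13.5 − 10.5 = 3
x=12: ŷ = 2.5 + 12 = 14.5; e = 17.5 − 14.5 = 3
x=16: ŷ = 2.5 + 16 = 18.5; e = 15.5 − 18.5 = -3
x=24: ŷ = 2.5 + 24 = 26.5; e = 26.5 − 26.5 = 0
|e| > 2: x=4 (|e|=3), x=8 (|e|=3), x=12 (|e|=3), x=16 (|e|=3) → 4

4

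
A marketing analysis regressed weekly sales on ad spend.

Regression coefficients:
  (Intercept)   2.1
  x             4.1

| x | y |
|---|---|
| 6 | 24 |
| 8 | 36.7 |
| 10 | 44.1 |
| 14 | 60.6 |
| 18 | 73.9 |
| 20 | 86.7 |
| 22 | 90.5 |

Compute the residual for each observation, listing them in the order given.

x=6: ŷ = 2.1 + 4.1·6 = 26.7; r = 24 − 26.7 = -2.7
x=8: ŷ = 2.1 + 4.1·8 = 34.9; r = 36.7 − 34.9 = 1.8
x=10: ŷ = 2.1 + 4.1·10 = 43.1; r = 44.1 − 43.1 = 1
x=14: ŷ = 2.1 + 4.1·14 = 59.5; r = 60.6 − 59.5 = 1.1
x=18: ŷ = 2.1 + 4.1·18 = 75.9; r = 73.9 − 75.9 = -2
x=20: ŷ = 2.1 + 4.1·20 = 84.1; r = 86.7 − 84.1 = 2.6
x=22: ŷ = 2.1 + 4.1·22 = 92.3; r = 90.5 − 92.3 = -1.8

-2.7, 1.8, 1, 1.1, -2, 2.6, -1.8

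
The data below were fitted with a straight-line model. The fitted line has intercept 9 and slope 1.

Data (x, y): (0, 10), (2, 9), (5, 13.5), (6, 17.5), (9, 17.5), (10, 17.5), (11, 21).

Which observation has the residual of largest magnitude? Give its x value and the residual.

x = 6, r = 2.5

x=0: ŷ = 9 + 0 = 9; r = 10 − 9 = 1
x=2: ŷ = 9 + 2 = 11; r = 9 − 11 = -2
x=5: ŷ = 9 + 5 = 14; r = 13.5 − 14 = -0.5
x=6: ŷ = 9 + 6 = 15; r = 17.5 − 15 = 2.5
x=9: ŷ = 9 + 9 = 18; r = 17.5 − 18 = -0.5
x=10: ŷ = 9 + 10 = 19; r = 17.5 − 19 = -1.5
x=11: ŷ = 9 + 11 = 20; r = 21 − 20 = 1
Largest |r| is 2.5 at x = 6, residual 2.5.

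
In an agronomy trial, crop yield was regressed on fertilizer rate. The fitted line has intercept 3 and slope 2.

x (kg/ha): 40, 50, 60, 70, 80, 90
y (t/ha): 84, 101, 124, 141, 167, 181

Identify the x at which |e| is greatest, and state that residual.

x = 80, e = 4

x=40: ŷ = 3 + 2·40 = 83; e = 84 − 83 = 1
x=50: ŷ = 3 + 2·50 = 103; e = 101 − 103 = -2
x=60: ŷ = 3 + 2·60 = 123; e = 124 − 123 = 1
x=70: ŷ = 3 + 2·70 = 143; e = 141 − 143 = -2
x=80: ŷ = 3 + 2·80 = 163; e = 167 − 163 = 4
x=90: ŷ = 3 + 2·90 = 183; e = 181 − 183 = -2
Largest |e| is 4 at x = 80, residual 4.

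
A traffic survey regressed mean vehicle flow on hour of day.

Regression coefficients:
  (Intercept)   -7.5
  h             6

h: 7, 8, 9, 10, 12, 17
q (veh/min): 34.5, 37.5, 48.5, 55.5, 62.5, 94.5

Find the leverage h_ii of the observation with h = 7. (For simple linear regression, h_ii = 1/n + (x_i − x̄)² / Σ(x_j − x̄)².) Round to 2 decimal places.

h̄ = (7 + 8 + 9 + 10 + 12 + 17)/6 = 10.5
Σ(h − h̄)² = 12.25 + 6.25 + 2.25 + 0.25 + 2.25 + 42.25 = 65.5
h = 1/6 + (-3.5)²/65.5 = 0.166667 + 0.187023 = 0.35

h = 0.35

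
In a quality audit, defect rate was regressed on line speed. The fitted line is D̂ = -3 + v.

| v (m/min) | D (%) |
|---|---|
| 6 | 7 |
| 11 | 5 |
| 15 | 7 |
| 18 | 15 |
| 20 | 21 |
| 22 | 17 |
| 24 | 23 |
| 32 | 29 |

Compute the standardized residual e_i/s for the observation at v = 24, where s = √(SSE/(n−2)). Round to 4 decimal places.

0.5695

v=6: D̂ = -3 + 6 = 3; e = 7 − 3 = 4
v=11: D̂ = -3 + 11 = 8; e = 5 − 8 = -3
v=15: D̂ = -3 + 15 = 12; e = 7 − 12 = -5
v=18: D̂ = -3 + 18 = 15; e = 15 − 15 = 0
v=20: D̂ = -3 + 20 = 17; e = 21 − 17 = 4
v=22: D̂ = -3 + 22 = 19; e = 17 − 19 = -2
v=24: D̂ = -3 + 24 = 21; e = 23 − 21 = 2
v=32: D̂ = -3 + 32 = 29; e = 29 − 29 = 0
SSE = 16 + 9 + 25 + 0 + 16 + 4 + 4 + 0 = 74
s = √(74/6) = 3.51188
e/s = 2 / 3.51188 = 0.5695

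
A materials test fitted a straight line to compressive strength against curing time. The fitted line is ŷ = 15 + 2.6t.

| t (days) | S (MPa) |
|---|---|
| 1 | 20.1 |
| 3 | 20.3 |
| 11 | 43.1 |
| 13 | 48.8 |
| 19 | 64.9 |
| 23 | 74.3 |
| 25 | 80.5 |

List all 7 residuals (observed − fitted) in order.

2.5, -2.5, -0.5, 0, 0.5, -0.5, 0.5

t=1: ŷ = 15 + 2.6·1 = 17.6; e = 20.1 − 17.6 = 2.5
t=3: ŷ = 15 + 2.6·3 = 22.8; e = 20.3 − 22.8 = -2.5
t=11: ŷ = 15 + 2.6·11 = 43.6; e = 43.1 − 43.6 = -0.5
t=13: ŷ = 15 + 2.6·13 = 48.8; e = 48.8 − 48.8 = 0
t=19: ŷ = 15 + 2.6·19 = 64.4; e = 64.9 − 64.4 = 0.5
t=23: ŷ = 15 + 2.6·23 = 74.8; e = 74.3 − 74.8 = -0.5
t=25: ŷ = 15 + 2.6·25 = 80; e = 80.5 − 80 = 0.5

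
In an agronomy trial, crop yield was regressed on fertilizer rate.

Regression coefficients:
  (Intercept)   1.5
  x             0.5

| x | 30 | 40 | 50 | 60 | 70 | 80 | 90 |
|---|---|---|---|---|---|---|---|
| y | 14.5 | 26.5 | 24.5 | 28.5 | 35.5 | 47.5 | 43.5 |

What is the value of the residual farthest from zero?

r = 6

x=30: ŷ = 1.5 + 0.5·30 = 16.5; r = 14.5 − 16.5 = -2
x=40: ŷ = 1.5 + 0.5·40 = 21.5; r = 26.5 − 21.5 = 5
x=50: ŷ = 1.5 + 0.5·50 = 26.5; r = 24.5 − 26.5 = -2
x=60: ŷ = 1.5 + 0.5·60 = 31.5; r = 28.5 − 31.5 = -3
x=70: ŷ = 1.5 + 0.5·70 = 36.5; r = 35.5 − 36.5 = -1
x=80: ŷ = 1.5 + 0.5·80 = 41.5; r = 47.5 − 41.5 = 6
x=90: ŷ = 1.5 + 0.5·90 = 46.5; r = 43.5 − 46.5 = -3
Largest |r| is 6 at x = 80, residual 6.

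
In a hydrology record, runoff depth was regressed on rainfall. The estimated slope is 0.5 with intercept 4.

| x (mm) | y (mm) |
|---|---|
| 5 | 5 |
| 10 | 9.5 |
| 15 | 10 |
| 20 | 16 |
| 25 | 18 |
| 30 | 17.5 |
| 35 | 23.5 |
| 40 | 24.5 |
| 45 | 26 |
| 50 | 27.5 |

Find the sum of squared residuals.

SSE = 20

x=5: ŷ = 4 + 0.5·5 = 6.5; e = 5 − 6.5 = -1.5
x=10: ŷ = 4 + 0.5·10 = 9; e = 9.5 − 9 = 0.5
x=15: ŷ = 4 + 0.5·15 = 11.5; e = 10 − 11.5 = -1.5
x=20: ŷ = 4 + 0.5·20 = 14; e = 16 − 14 = 2
x=25: ŷ = 4 + 0.5·25 = 16.5; e = 18 − 16.5 = 1.5
x=30: ŷ = 4 + 0.5·30 = 19; e = 17.5 − 19 = -1.5
x=35: ŷ = 4 + 0.5·35 = 21.5; e = 23.5 − 21.5 = 2
x=40: ŷ = 4 + 0.5·40 = 24; e = 24.5 − 24 = 0.5
x=45: ŷ = 4 + 0.5·45 = 26.5; e = 26 − 26.5 = -0.5
x=50: ŷ = 4 + 0.5·50 = 29; e = 27.5 − 29 = -1.5
SSE = 2.25 + 0.25 + 2.25 + 4 + 2.25 + 2.25 + 4 + 0.25 + 0.25 + 2.25 = 20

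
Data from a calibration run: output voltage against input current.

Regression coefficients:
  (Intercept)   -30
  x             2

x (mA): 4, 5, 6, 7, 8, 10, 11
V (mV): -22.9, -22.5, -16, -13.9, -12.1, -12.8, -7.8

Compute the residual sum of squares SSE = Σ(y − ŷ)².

SSE = 26.96

x=4: ŷ = -30 + 2·4 = -22; r = -22.9 − (-22) = -0.9
x=5: ŷ = -30 + 2·5 = -20; r = -22.5 − (-20) = -2.5
x=6: ŷ = -30 + 2·6 = -18; r = -16 − (-18) = 2
x=7: ŷ = -30 + 2·7 = -16; r = -13.9 − (-16) = 2.1
x=8: ŷ = -30 + 2·8 = -14; r = -12.1 − (-14) = 1.9
x=10: ŷ = -30 + 2·10 = -10; r = -12.8 − (-10) = -2.8
x=11: ŷ = -30 + 2·11 = -8; r = -7.8 − (-8) = 0.2
SSE = 0.81 + 6.25 + 4 + 4.41 + 3.61 + 7.84 + 0.04 = 26.96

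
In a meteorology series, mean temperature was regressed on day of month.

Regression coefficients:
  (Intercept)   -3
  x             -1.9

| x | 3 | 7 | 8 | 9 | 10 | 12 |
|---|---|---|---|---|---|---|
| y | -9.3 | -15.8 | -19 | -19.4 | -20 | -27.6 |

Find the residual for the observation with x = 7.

e = 0.5

ŷ = -3 − 1.9·7 = -16.3
e = -15.8 − (-16.3) = 0.5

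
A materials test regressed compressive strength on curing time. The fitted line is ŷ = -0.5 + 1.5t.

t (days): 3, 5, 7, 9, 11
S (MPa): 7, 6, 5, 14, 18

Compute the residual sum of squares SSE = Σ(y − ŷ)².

SSE = 40

t=3: ŷ = -0.5 + 1.5·3 = 4; e = 7 − 4 = 3
t=5: ŷ = -0.5 + 1.5·5 = 7; e = 6 − 7 = -1
t=7: ŷ = -0.5 + 1.5·7 = 10; e = 5 − 10 = -5
t=9: ŷ = -0.5 + 1.5·9 = 13; e = 14 − 13 = 1
t=11: ŷ = -0.5 + 1.5·11 = 16; e = 18 − 16 = 2
SSE = 9 + 1 + 25 + 1 + 4 = 40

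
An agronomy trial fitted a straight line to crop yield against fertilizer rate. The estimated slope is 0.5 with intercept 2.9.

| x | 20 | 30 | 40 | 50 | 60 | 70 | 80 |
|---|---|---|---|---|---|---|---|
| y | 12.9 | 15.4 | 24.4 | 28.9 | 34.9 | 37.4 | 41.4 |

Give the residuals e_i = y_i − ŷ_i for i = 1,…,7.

x=20: ŷ = 2.9 + 0.5·20 = 12.9; e = 12.9 − 12.9 = 0
x=30: ŷ = 2.9 + 0.5·30 = 17.9; e = 15.4 − 17.9 = -2.5
x=40: ŷ = 2.9 + 0.5·40 = 22.9; e = 24.4 − 22.9 = 1.5
x=50: ŷ = 2.9 + 0.5·50 = 27.9; e = 28.9 − 27.9 = 1
x=60: ŷ = 2.9 + 0.5·60 = 32.9; e = 34.9 − 32.9 = 2
x=70: ŷ = 2.9 + 0.5·70 = 37.9; e = 37.4 − 37.9 = -0.5
x=80: ŷ = 2.9 + 0.5·80 = 42.9; e = 41.4 − 42.9 = -1.5

0, -2.5, 1.5, 1, 2, -0.5, -1.5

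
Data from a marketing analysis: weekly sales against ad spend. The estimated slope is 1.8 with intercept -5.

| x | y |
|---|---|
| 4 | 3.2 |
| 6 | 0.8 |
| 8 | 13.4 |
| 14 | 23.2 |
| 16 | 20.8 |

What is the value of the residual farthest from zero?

x=4: ŷ = -5 + 1.8·4 = 2.2; e = 3.2 − 2.2 = 1
x=6: ŷ = -5 + 1.8·6 = 5.8; e = 0.8 − 5.8 = -5
x=8: ŷ = -5 + 1.8·8 = 9.4; e = 13.4 − 9.4 = 4
x=14: ŷ = -5 + 1.8·14 = 20.2; e = 23.2 − 20.2 = 3
x=16: ŷ = -5 + 1.8·16 = 23.8; e = 20.8 − 23.8 = -3
Largest |e| is 5 at x = 6, residual -5.

e = -5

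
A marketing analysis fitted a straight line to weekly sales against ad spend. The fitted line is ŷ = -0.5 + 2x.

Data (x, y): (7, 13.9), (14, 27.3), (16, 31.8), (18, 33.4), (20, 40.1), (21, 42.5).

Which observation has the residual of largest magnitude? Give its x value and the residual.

x=7: ŷ = -0.5 + 2·7 = 13.5; r = 13.9 − 13.5 = 0.4
x=14: ŷ = -0.5 + 2·14 = 27.5; r = 27.3 − 27.5 = -0.2
x=16: ŷ = -0.5 + 2·16 = 31.5; r = 31.8 − 31.5 = 0.3
x=18: ŷ = -0.5 + 2·18 = 35.5; r = 33.4 − 35.5 = -2.1
x=20: ŷ = -0.5 + 2·20 = 39.5; r = 40.1 − 39.5 = 0.6
x=21: ŷ = -0.5 + 2·21 = 41.5; r = 42.5 − 41.5 = 1
Largest |r| is 2.1 at x = 18, residual -2.1.

x = 18, r = -2.1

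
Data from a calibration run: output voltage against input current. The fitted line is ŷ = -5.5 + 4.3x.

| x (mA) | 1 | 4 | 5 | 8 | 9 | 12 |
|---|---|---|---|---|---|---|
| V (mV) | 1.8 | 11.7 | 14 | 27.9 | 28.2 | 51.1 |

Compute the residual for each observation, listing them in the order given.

x=1: ŷ = -5.5 + 4.3·1 = -1.2; r = 1.8 − (-1.2) = 3
x=4: ŷ = -5.5 + 4.3·4 = 11.7; r = 11.7 − 11.7 = 0
x=5: ŷ = -5.5 + 4.3·5 = 16; r = 14 − 16 = -2
x=8: ŷ = -5.5 + 4.3·8 = 28.9; r = 27.9 − 28.9 = -1
x=9: ŷ = -5.5 + 4.3·9 = 33.2; r = 28.2 − 33.2 = -5
x=12: ŷ = -5.5 + 4.3·12 = 46.1; r = 51.1 − 46.1 = 5

3, 0, -2, -1, -5, 5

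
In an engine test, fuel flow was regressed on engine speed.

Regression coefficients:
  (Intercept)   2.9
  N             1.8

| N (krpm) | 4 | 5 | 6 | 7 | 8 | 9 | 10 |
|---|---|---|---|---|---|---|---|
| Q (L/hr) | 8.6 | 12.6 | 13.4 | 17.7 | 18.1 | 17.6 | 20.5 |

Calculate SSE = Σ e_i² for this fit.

SSE = 10.72

N=4: ŷ = 2.9 + 1.8·4 = 10.1; e = 8.6 − 10.1 = -1.5
N=5: ŷ = 2.9 + 1.8·5 = 11.9; e = 12.6 − 11.9 = 0.7
N=6: ŷ = 2.9 + 1.8·6 = 13.7; e = 13.4 − 13.7 = -0.3
N=7: ŷ = 2.9 + 1.8·7 = 15.5; e = 17.7 − 15.5 = 2.2
N=8: ŷ = 2.9 + 1.8·8 = 17.3; e = 18.1 − 17.3 = 0.8
N=9: ŷ = 2.9 + 1.8·9 = 19.1; e = 17.6 − 19.1 = -1.5
N=10: ŷ = 2.9 + 1.8·10 = 20.9; e = 20.5 − 20.9 = -0.4
SSE = 2.25 + 0.49 + 0.09 + 4.84 + 0.64 + 2.25 + 0.16 = 10.72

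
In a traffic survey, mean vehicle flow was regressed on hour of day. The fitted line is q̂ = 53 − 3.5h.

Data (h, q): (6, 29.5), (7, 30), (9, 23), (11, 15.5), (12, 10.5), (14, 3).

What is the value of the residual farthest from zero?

h=6: q̂ = 53 − 3.5·6 = 32; r = 29.5 − 32 = -2.5
h=7: q̂ = 53 − 3.5·7 = 28.5; r = 30 − 28.5 = 1.5
h=9: q̂ = 53 − 3.5·9 = 21.5; r = 23 − 21.5 = 1.5
h=11: q̂ = 53 − 3.5·11 = 14.5; r = 15.5 − 14.5 = 1
h=12: q̂ = 53 − 3.5·12 = 11; r = 10.5 − 11 = -0.5
h=14: q̂ = 53 − 3.5·14 = 4; r = 3 − 4 = -1
Largest |r| is 2.5 at h = 6, residual -2.5.

r = -2.5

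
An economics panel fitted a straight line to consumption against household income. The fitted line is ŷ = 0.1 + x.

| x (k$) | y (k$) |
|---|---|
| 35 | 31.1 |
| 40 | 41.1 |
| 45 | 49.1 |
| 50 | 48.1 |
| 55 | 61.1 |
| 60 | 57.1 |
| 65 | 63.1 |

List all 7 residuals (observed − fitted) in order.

-4, 1, 4, -2, 6, -3, -2

x=35: ŷ = 0.1 + 35 = 35.1; e = 31.1 − 35.1 = -4
x=40: ŷ = 0.1 + 40 = 40.1; e = 41.1 − 40.1 = 1
x=45: ŷ = 0.1 + 45 = 45.1; e = 49.1 − 45.1 = 4
x=50: ŷ = 0.1 + 50 = 50.1; e = 48.1 − 50.1 = -2
x=55: ŷ = 0.1 + 55 = 55.1; e = 61.1 − 55.1 = 6
x=60: ŷ = 0.1 + 60 = 60.1; e = 57.1 − 60.1 = -3
x=65: ŷ = 0.1 + 65 = 65.1; e = 63.1 − 65.1 = -2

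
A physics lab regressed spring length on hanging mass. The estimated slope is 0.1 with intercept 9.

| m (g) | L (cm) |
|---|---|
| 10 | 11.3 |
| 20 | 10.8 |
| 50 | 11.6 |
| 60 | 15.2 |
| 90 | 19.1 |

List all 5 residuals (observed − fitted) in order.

1.3, -0.2, -2.4, 0.2, 1.1

m=10: ŷ = 9 + 0.1·10 = 10; e = 11.3 − 10 = 1.3
m=20: ŷ = 9 + 0.1·20 = 11; e = 10.8 − 11 = -0.2
m=50: ŷ = 9 + 0.1·50 = 14; e = 11.6 − 14 = -2.4
m=60: ŷ = 9 + 0.1·60 = 15; e = 15.2 − 15 = 0.2
m=90: ŷ = 9 + 0.1·90 = 18; e = 19.1 − 18 = 1.1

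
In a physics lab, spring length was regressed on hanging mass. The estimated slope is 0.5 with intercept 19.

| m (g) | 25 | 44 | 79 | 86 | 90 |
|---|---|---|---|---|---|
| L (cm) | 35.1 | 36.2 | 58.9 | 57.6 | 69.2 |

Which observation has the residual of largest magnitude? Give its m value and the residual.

m=25: L̂ = 19 + 0.5·25 = 31.5; r = 35.1 − 31.5 = 3.6
m=44: L̂ = 19 + 0.5·44 = 41; r = 36.2 − 41 = -4.8
m=79: L̂ = 19 + 0.5·79 = 58.5; r = 58.9 − 58.5 = 0.4
m=86: L̂ = 19 + 0.5·86 = 62; r = 57.6 − 62 = -4.4
m=90: L̂ = 19 + 0.5·90 = 64; r = 69.2 − 64 = 5.2
Largest |r| is 5.2 at m = 90, residual 5.2.

m = 90, r = 5.2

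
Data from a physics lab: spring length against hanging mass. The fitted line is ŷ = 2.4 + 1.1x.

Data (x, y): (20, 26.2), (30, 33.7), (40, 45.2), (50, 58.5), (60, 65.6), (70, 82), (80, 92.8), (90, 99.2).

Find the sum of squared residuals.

SSE = 33.98

x=20: ŷ = 2.4 + 1.1·20 = 24.4; r = 26.2 − 24.4 = 1.8
x=30: ŷ = 2.4 + 1.1·30 = 35.4; r = 33.7 − 35.4 = -1.7
x=40: ŷ = 2.4 + 1.1·40 = 46.4; r = 45.2 − 46.4 = -1.2
x=50: ŷ = 2.4 + 1.1·50 = 57.4; r = 58.5 − 57.4 = 1.1
x=60: ŷ = 2.4 + 1.1·60 = 68.4; r = 65.6 − 68.4 = -2.8
x=70: ŷ = 2.4 + 1.1·70 = 79.4; r = 82 − 79.4 = 2.6
x=80: ŷ = 2.4 + 1.1·80 = 90.4; r = 92.8 − 90.4 = 2.4
x=90: ŷ = 2.4 + 1.1·90 = 101.4; r = 99.2 − 101.4 = -2.2
SSE = 3.24 + 2.89 + 1.44 + 1.21 + 7.84 + 6.76 + 5.76 + 4.84 = 33.98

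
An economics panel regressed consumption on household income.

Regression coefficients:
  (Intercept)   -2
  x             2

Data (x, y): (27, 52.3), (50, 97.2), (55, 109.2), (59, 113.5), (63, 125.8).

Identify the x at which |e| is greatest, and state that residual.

x=27: ŷ = -2 + 2·27 = 52; e = 52.3 − 52 = 0.3
x=50: ŷ = -2 + 2·50 = 98; e = 97.2 − 98 = -0.8
x=55: ŷ = -2 + 2·55 = 108; e = 109.2 − 108 = 1.2
x=59: ŷ = -2 + 2·59 = 116; e = 113.5 − 116 = -2.5
x=63: ŷ = -2 + 2·63 = 124; e = 125.8 − 124 = 1.8
Largest |e| is 2.5 at x = 59, residual -2.5.

x = 59, e = -2.5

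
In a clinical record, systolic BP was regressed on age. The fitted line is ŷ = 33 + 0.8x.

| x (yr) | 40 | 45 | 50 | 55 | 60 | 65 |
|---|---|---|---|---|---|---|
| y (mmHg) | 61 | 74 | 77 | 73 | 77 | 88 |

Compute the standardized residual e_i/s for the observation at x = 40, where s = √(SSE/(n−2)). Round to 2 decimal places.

x=40: ŷ = 33 + 0.8·40 = 65; e = 61 − 65 = -4
x=45: ŷ = 33 + 0.8·45 = 69; e = 74 − 69 = 5
x=50: ŷ = 33 + 0.8·50 = 73; e = 77 − 73 = 4
x=55: ŷ = 33 + 0.8·55 = 77; e = 73 − 77 = -4
x=60: ŷ = 33 + 0.8·60 = 81; e = 77 − 81 = -4
x=65: ŷ = 33 + 0.8·65 = 85; e = 88 − 85 = 3
SSE = 16 + 25 + 16 + 16 + 16 + 9 = 98
s = √(98/4) = 4.94975
e/s = -4 / 4.94975 = -0.81

-0.81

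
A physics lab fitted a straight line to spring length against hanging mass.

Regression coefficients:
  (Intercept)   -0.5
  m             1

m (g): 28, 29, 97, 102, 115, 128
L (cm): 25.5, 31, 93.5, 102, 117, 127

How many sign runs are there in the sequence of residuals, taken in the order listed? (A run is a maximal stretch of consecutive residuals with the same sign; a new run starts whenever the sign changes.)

m=28: L̂ = -0.5 + 28 = 27.5; r = 25.5 − 27.5 = -2
m=29: L̂ = -0.5 + 29 = 28.5; r = 31 − 28.5 = 2.5
m=97: L̂ = -0.5 + 97 = 96.5; r = 93.5 − 96.5 = -3
m=102: L̂ = -0.5 + 102 = 101.5; r = 102 − 101.5 = 0.5
m=115: L̂ = -0.5 + 115 = 114.5; r = 117 − 114.5 = 2.5
m=128: L̂ = -0.5 + 128 = 127.5; r = 127 − 127.5 = -0.5
Signs: − + − + + −
Runs: −×1, +×1, −×1, +×2, −×1 → 5

5 runs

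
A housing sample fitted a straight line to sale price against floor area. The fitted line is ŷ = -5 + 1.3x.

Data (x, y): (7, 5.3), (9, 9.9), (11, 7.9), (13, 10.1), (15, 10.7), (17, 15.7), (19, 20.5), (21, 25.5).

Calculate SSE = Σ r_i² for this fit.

SSE = 44.16

x=7: ŷ = -5 + 1.3·7 = 4.1; r = 5.3 − 4.1 = 1.2
x=9: ŷ = -5 + 1.3·9 = 6.7; r = 9.9 − 6.7 = 3.2
x=11: ŷ = -5 + 1.3·11 = 9.3; r = 7.9 − 9.3 = -1.4
x=13: ŷ = -5 + 1.3·13 = 11.9; r = 10.1 − 11.9 = -1.8
x=15: ŷ = -5 + 1.3·15 = 14.5; r = 10.7 − 14.5 = -3.8
x=17: ŷ = -5 + 1.3·17 = 17.1; r = 15.7 − 17.1 = -1.4
x=19: ŷ = -5 + 1.3·19 = 19.7; r = 20.5 − 19.7 = 0.8
x=21: ŷ = -5 + 1.3·21 = 22.3; r = 25.5 − 22.3 = 3.2
SSE = 1.44 + 10.24 + 1.96 + 3.24 + 14.44 + 1.96 + 0.64 + 10.24 = 44.16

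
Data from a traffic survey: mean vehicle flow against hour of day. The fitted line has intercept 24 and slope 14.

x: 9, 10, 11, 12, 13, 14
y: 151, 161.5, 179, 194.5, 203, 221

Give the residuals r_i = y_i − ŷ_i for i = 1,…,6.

x=9: ŷ = 24 + 14·9 = 150; r = 151 − 150 = 1
x=10: ŷ = 24 + 14·10 = 164; r = 161.5 − 164 = -2.5
x=11: ŷ = 24 + 14·11 = 178; r = 179 − 178 = 1
x=12: ŷ = 24 + 14·12 = 192; r = 194.5 − 192 = 2.5
x=13: ŷ = 24 + 14·13 = 206; r = 203 − 206 = -3
x=14: ŷ = 24 + 14·14 = 220; r = 221 − 220 = 1

1, -2.5, 1, 2.5, -3, 1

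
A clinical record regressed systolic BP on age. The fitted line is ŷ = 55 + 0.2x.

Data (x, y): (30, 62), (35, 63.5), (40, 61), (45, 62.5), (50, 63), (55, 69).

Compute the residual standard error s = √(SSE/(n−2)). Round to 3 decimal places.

x=30: ŷ = 55 + 0.2·30 = 61; e = 62 − 61 = 1
x=35: ŷ = 55 + 0.2·35 = 62; e = 63.5 − 62 = 1.5
x=40: ŷ = 55 + 0.2·40 = 63; e = 61 − 63 = -2
x=45: ŷ = 55 + 0.2·45 = 64; e = 62.5 − 64 = -1.5
x=50: ŷ = 55 + 0.2·50 = 65; e = 63 − 65 = -2
x=55: ŷ = 55 + 0.2·55 = 66; e = 69 − 66 = 3
SSE = 1 + 2.25 + 4 + 2.25 + 4 + 9 = 22.5
s = √(22.5/4) = √5.625 ≈ 2.372

s = 2.372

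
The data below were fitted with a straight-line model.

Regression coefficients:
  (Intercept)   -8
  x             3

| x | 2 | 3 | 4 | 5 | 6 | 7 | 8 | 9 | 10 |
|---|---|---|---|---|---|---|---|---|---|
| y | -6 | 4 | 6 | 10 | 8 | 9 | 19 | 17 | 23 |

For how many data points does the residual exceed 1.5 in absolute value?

x=2: ŷ = -8 + 3·2 = -2; e = -6 − (-2) = -4
x=3: ŷ = -8 + 3·3 = 1; e = 4 − 1 = 3
x=4: ŷ = -8 + 3·4 = 4; e = 6 − 4 = 2
x=5: ŷ = -8 + 3·5 = 7; e = 10 − 7 = 3
x=6: ŷ = -8 + 3·6 = 10; e = 8 − 10 = -2
x=7: ŷ = -8 + 3·7 = 13; e = 9 − 13 = -4
x=8: ŷ = -8 + 3·8 = 16; e = 19 − 16 = 3
x=9: ŷ = -8 + 3·9 = 19; e = 17 − 19 = -2
x=10: ŷ = -8 + 3·10 = 22; e = 23 − 22 = 1
|e| > 1.5: x=2 (|e|=4), x=3 (|e|=3), x=4 (|e|=2), x=5 (|e|=3), x=6 (|e|=2), x=7 (|e|=4), x=8 (|e|=3), x=9 (|e|=2) → 8

8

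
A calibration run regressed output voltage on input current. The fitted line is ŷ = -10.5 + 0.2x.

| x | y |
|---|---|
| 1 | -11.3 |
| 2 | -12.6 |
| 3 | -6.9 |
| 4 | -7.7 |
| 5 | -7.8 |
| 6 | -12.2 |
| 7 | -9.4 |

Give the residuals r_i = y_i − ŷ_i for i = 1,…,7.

x=1: ŷ = -10.5 + 0.2·1 = -10.3; r = -11.3 − (-10.3) = -1
x=2: ŷ = -10.5 + 0.2·2 = -10.1; r = -12.6 − (-10.1) = -2.5
x=3: ŷ = -10.5 + 0.2·3 = -9.9; r = -6.9 − (-9.9) = 3
x=4: ŷ = -10.5 + 0.2·4 = -9.7; r = -7.7 − (-9.7) = 2
x=5: ŷ = -10.5 + 0.2·5 = -9.5; r = -7.8 − (-9.5) = 1.7
x=6: ŷ = -10.5 + 0.2·6 = -9.3; r = -12.2 − (-9.3) = -2.9
x=7: ŷ = -10.5 + 0.2·7 = -9.1; r = -9.4 − (-9.1) = -0.3

-1, -2.5, 3, 2, 1.7, -2.9, -0.3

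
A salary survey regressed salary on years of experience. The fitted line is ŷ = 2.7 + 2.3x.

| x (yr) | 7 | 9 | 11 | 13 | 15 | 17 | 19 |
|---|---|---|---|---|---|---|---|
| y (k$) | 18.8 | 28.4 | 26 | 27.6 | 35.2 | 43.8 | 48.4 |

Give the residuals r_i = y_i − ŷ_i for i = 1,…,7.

x=7: ŷ = 2.7 + 2.3·7 = 18.8; r = 18.8 − 18.8 = 0
x=9: ŷ = 2.7 + 2.3·9 = 23.4; r = 28.4 − 23.4 = 5
x=11: ŷ = 2.7 + 2.3·11 = 28; r = 26 − 28 = -2
x=13: ŷ = 2.7 + 2.3·13 = 32.6; r = 27.6 − 32.6 = -5
x=15: ŷ = 2.7 + 2.3·15 = 37.2; r = 35.2 − 37.2 = -2
x=17: ŷ = 2.7 + 2.3·17 = 41.8; r = 43.8 − 41.8 = 2
x=19: ŷ = 2.7 + 2.3·19 = 46.4; r = 48.4 − 46.4 = 2

0, 5, -2, -5, -2, 2, 2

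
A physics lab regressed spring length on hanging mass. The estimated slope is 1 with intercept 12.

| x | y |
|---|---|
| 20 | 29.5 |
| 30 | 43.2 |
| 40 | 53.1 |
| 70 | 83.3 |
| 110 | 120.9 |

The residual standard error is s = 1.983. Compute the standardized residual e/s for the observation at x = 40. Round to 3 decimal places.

0.555

ŷ = 12 + 40 = 52
e = 53.1 − 52 = 1.1
e/s = 1.1 / 1.983 = 0.555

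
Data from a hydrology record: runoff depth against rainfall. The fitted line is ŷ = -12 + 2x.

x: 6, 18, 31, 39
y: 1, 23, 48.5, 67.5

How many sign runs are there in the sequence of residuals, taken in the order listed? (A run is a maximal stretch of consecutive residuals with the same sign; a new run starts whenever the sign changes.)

3 runs

x=6: ŷ = -12 + 2·6 = 0; r = 1 − 0 = 1
x=18: ŷ = -12 + 2·18 = 24; r = 23 − 24 = -1
x=31: ŷ = -12 + 2·31 = 50; r = 48.5 − 50 = -1.5
x=39: ŷ = -12 + 2·39 = 66; r = 67.5 − 66 = 1.5
Signs: + − − +
Runs: +×1, −×2, +×1 → 3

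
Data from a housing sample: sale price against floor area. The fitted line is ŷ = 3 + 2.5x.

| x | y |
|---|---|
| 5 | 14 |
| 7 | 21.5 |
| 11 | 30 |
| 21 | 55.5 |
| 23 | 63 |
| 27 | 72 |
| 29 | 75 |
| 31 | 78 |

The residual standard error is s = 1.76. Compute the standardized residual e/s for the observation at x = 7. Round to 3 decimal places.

0.568

ŷ = 3 + 2.5·7 = 20.5
e = 21.5 − 20.5 = 1
e/s = 1 / 1.76 = 0.568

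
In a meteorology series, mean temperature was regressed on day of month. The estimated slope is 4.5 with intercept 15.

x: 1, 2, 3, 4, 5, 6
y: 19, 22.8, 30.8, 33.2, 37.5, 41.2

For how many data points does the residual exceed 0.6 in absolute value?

3

x=1: ŷ = 15 + 4.5·1 = 19.5; r = 19 − 19.5 = -0.5
x=2: ŷ = 15 + 4.5·2 = 24; r = 22.8 − 24 = -1.2
x=3: ŷ = 15 + 4.5·3 = 28.5; r = 30.8 − 28.5 = 2.3
x=4: ŷ = 15 + 4.5·4 = 33; r = 33.2 − 33 = 0.2
x=5: ŷ = 15 + 4.5·5 = 37.5; r = 37.5 − 37.5 = 0
x=6: ŷ = 15 + 4.5·6 = 42; r = 41.2 − 42 = -0.8
|r| > 0.6: x=2 (|r|=1.2), x=3 (|r|=2.3), x=6 (|r|=0.8) → 3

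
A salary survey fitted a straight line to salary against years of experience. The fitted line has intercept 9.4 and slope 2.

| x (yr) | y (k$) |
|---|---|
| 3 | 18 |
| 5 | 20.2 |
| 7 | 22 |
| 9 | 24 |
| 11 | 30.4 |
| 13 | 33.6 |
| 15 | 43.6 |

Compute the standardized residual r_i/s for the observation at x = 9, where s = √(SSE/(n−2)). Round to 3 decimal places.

x=3: ŷ = 9.4 + 2·3 = 15.4; r = 18 − 15.4 = 2.6
x=5: ŷ = 9.4 + 2·5 = 19.4; r = 20.2 − 19.4 = 0.8
x=7: ŷ = 9.4 + 2·7 = 23.4; r = 22 − 23.4 = -1.4
x=9: ŷ = 9.4 + 2·9 = 27.4; r = 24 − 27.4 = -3.4
x=11: ŷ = 9.4 + 2·11 = 31.4; r = 30.4 − 31.4 = -1
x=13: ŷ = 9.4 + 2·13 = 35.4; r = 33.6 − 35.4 = -1.8
x=15: ŷ = 9.4 + 2·15 = 39.4; r = 43.6 − 39.4 = 4.2
SSE = 6.76 + 0.64 + 1.96 + 11.56 + 1 + 3.24 + 17.64 = 42.8
s = √(42.8/5) = 2.92575
r/s = -3.4 / 2.92575 = -1.162

-1.162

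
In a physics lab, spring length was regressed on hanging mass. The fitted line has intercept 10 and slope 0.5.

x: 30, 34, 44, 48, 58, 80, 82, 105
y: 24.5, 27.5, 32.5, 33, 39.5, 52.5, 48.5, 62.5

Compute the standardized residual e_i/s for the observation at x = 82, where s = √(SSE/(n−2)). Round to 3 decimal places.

-1.608

x=30: ŷ = 10 + 0.5·30 = 25; e = 24.5 − 25 = -0.5
x=34: ŷ = 10 + 0.5·34 = 27; e = 27.5 − 27 = 0.5
x=44: ŷ = 10 + 0.5·44 = 32; e = 32.5 − 32 = 0.5
x=48: ŷ = 10 + 0.5·48 = 34; e = 33 − 34 = -1
x=58: ŷ = 10 + 0.5·58 = 39; e = 39.5 − 39 = 0.5
x=80: ŷ = 10 + 0.5·80 = 50; e = 52.5 − 50 = 2.5
x=82: ŷ = 10 + 0.5·82 = 51; e = 48.5 − 51 = -2.5
x=105: ŷ = 10 + 0.5·105 = 62.5; e = 62.5 − 62.5 = 0
SSE = 0.25 + 0.25 + 0.25 + 1 + 0.25 + 6.25 + 6.25 + 0 = 14.5
s = √(14.5/6) = 1.55456
e/s = -2.5 / 1.55456 = -1.608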